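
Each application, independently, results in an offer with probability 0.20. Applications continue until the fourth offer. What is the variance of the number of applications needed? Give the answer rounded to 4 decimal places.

Y = total applications until the fourth success; negative binomial with r=4, p=0.20.
Var(Y) = r(1−p)/p² = 4·0.80 / 0.20² = 80.000000

80.0000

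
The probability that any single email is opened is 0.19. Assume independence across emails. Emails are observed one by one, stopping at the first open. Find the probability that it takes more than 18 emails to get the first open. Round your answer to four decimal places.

0.0225

Y = number of emails to the first success; geometric, p = 0.19.
P(Y > 18) = P(first 18 all fail) = (1−p)^18 = 0.022528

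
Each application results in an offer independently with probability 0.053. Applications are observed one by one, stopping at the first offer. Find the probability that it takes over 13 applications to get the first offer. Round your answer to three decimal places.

Y = number of applications to the first success; geometric, p = 0.053.
P(Y > 13) = P(first 13 all fail) = (1−p)^13 = 0.49266

0.493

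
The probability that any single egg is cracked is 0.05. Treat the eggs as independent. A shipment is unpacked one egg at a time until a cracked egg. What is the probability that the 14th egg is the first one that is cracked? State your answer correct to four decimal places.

Geometric (trials to first success), p = 0.05.
P(Y = 14) = (1−p)^13 · p = 0.51334 · 0.05 = 0.025667

0.0257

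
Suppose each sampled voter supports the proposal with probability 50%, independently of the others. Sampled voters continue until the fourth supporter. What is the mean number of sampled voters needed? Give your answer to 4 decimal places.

Y = total sampled voters until the fourth success; negative binomial with r=4, p=0.50.
E[Y] = r / p = 4 / 0.50 = 8.000000

8.0000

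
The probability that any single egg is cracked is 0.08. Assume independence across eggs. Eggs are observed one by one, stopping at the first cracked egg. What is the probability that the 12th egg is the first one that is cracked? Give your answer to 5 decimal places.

0.03197

Geometric (trials to first success), p = 0.08.
P(Y = 12) = (1−p)^11 · p = 0.39964 · 0.08 = 0.0319710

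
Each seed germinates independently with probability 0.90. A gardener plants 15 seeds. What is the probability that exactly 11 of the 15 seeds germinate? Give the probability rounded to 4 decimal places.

0.0428

X ~ Binomial(n=15, p=0.90).
P(X=11) = C(15,11) · p^11 · (1−p)^4
= 1365 · 0.31381 · 0.0001 = 0.042835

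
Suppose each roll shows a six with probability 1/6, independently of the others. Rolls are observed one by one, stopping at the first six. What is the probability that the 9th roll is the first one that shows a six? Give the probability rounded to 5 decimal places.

0.03876

Geometric (trials to first success), p = 0.166667.
P(Y = 9) = (1−p)^8 · p = 0.23257 · 0.166667 = 0.0387613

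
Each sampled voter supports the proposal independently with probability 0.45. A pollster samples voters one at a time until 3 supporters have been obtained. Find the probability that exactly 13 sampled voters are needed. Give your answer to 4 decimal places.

Y = trial on which the third success occurs; negative binomial, r=3, p=0.45.
P(Y=13) = C(12,2) · p^3 · (1−p)^10
= 66 · 0.091125 · 0.002533 = 0.015234

0.0152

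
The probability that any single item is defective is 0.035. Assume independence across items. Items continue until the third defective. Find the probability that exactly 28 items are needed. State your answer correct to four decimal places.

0.0062

Y = trial on which the third success occurs; negative binomial, r=3, p=0.035.
P(Y=28) = C(27,2) · p^3 · (1−p)^25
= 351 · 4.2875e-05 · 0.41038 = 0.006176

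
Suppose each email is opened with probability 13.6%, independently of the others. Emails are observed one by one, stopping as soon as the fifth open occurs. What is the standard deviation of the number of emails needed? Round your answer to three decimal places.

Y = total emails until the fifth success; negative binomial with r=5, p=0.136.
SD(Y) = √[r(1−p)/p²] = √(233.56401) = 15.28280

15.283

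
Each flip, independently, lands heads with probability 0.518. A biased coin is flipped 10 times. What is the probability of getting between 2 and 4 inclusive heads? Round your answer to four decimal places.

0.3256

X ~ Binomial(10, 0.518); P(2 ≤ X ≤ 4) = Σ C(10,k) p^k (1−p)^(10−k) over k:
  k=2: C(10,2)·0.518^2·0.482^8 = 0.035176
  k=3: C(10,3)·0.518^3·0.482^7 = 0.100809
  k=4: C(10,4)·0.518^4·0.482^6 = 0.189592
Total = 0.325578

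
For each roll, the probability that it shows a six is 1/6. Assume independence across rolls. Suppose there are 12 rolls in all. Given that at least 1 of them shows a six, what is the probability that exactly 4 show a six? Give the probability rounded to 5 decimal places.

0.10005

X ~ Binomial(12, 0.166667). Want P(X=4 | X≥1) = P(X=4) / P(X≥1).
P(X=4) = C(12,4)·0.166667^4·0.833333^8 = 0.0888281
P(X≥1) = 1 − 0.1121567 = 0.8878433
Ratio = 0.0888281 / 0.8878433 = 0.1000493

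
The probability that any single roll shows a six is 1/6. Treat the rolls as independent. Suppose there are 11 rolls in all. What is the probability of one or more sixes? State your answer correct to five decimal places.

P(at least one) = 1 − P(none) = 1 − (1 − 0.166667)^11
= 1 − 0.1345880 = 0.8654120

0.86541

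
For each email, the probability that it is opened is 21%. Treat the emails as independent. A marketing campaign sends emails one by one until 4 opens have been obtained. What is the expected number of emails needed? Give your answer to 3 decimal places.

Y = total emails until the fourth success; negative binomial with r=4, p=0.21.
E[Y] = r / p = 4 / 0.21 = 19.04762

19.048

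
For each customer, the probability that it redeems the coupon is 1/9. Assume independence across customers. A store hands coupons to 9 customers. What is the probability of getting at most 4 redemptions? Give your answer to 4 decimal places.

0.9986

X ~ Binomial(9, 0.111111); P(X ≤ 4) = Σ C(9,k) p^k (1−p)^(9−k) over k:
  k=0: C(9,0)·0.111111^0·0.888889^9 = 0.346439
  k=1: C(9,1)·0.111111^1·0.888889^8 = 0.389744
  k=2: C(9,2)·0.111111^2·0.888889^7 = 0.194872
  k=3: C(9,3)·0.111111^3·0.888889^6 = 0.056838
  k=4: C(9,4)·0.111111^4·0.888889^5 = 0.010657
Total = 0.998551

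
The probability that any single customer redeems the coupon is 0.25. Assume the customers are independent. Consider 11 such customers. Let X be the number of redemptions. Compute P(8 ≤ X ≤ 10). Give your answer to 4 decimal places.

0.0012

X ~ Binomial(11, 0.25); P(8 ≤ X ≤ 10) = Σ C(11,k) p^k (1−p)^(11−k) over k:
  k=8: C(11,8)·0.25^8·0.75^3 = 0.001062
  k=9: C(11,9)·0.25^9·0.75^2 = 0.000118
  k=10: C(11,10)·0.25^10·0.75^1 = 0.000008
Total = 0.001188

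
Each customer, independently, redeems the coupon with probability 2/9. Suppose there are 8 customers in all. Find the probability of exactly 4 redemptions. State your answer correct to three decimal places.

0.062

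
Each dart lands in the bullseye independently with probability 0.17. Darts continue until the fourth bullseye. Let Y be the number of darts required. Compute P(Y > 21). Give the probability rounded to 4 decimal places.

0.5103

Needing more than 21 darts ⇔ fewer than 4 successes in the first 21. With X ~ Binomial(21, 0.17), P(Y > 21) = P(X ≤ 3).
  k=0: C(21,0)·0.17^0·0.83^21 = 0.019982
  k=1: C(21,1)·0.17^1·0.83^20 = 0.085947
  k=2: C(21,2)·0.17^2·0.83^19 = 0.176036
  k=3: C(21,3)·0.17^3·0.83^18 = 0.228352
P(X ≤ 3) = 0.510316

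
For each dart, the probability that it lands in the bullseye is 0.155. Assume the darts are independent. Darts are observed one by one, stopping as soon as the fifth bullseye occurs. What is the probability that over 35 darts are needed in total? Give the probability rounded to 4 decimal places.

0.3501

Needing more than 35 darts ⇔ fewer than 5 successes in the first 35. With X ~ Binomial(35, 0.155), P(Y > 35) = P(X ≤ 4).
  k=0: C(35,0)·0.155^0·0.845^35 = 0.002754
  k=1: C(35,1)·0.155^1·0.845^34 = 0.017682
  k=2: C(35,2)·0.155^2·0.845^33 = 0.055138
  k=3: C(35,3)·0.155^3·0.845^32 = 0.111255
  k=4: C(35,4)·0.155^4·0.845^31 = 0.163262
P(X ≤ 4) = 0.350091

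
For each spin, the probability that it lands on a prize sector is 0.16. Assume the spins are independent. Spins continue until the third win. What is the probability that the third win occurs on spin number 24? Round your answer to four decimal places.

0.0266

Y = trial on which the third success occurs; negative binomial, r=3, p=0.16.
P(Y=24) = C(23,2) · p^3 · (1−p)^21
= 253 · 0.004096 · 0.025696 = 0.026628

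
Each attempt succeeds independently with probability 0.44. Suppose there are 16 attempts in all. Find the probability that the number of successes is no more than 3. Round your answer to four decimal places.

X ~ Binomial(16, 0.44); P(X ≤ 3) = Σ C(16,k) p^k (1−p)^(16−k) over k:
  k=0: C(16,0)·0.44^0·0.56^16 = 0.000094
  k=1: C(16,1)·0.44^1·0.56^15 = 0.001176
  k=2: C(16,2)·0.44^2·0.56^14 = 0.006930
  k=3: C(16,3)·0.44^3·0.56^13 = 0.025409
Total = 0.033608

0.0336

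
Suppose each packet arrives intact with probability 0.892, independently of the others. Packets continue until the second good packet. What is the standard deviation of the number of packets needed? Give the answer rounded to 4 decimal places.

Y = total packets until the second success; negative binomial with r=2, p=0.892.
SD(Y) = √[r(1−p)/p²] = √(0.271471) = 0.521029

0.5210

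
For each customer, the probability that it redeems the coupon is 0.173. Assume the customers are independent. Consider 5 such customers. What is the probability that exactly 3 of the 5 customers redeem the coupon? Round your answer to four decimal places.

0.0354

X ~ Binomial(n=5, p=0.173).
P(X=3) = C(5,3) · p^3 · (1−p)^2
= 10 · 0.0051777 · 0.68393 = 0.035412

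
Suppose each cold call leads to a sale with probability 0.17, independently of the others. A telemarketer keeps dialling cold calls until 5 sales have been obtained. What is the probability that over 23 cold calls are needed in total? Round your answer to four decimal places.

Needing more than 23 cold calls ⇔ fewer than 5 successes in the first 23. With X ~ Binomial(23, 0.17), P(Y > 23) = P(X ≤ 4).
  k=0: C(23,0)·0.17^0·0.83^23 = 0.013766
  k=1: C(23,1)·0.17^1·0.83^22 = 0.064848
  k=2: C(23,2)·0.17^2·0.83^21 = 0.146103
  k=3: C(23,3)·0.17^3·0.83^20 = 0.209473
  k=4: C(23,4)·0.17^4·0.83^19 = 0.214520
P(X ≤ 4) = 0.648709

0.6487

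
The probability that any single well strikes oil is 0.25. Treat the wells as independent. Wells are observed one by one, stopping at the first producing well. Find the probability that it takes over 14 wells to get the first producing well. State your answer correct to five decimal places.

0.01782

Y = number of wells to the first success; geometric, p = 0.25.
P(Y > 14) = P(first 14 all fail) = (1−p)^14 = 0.0178179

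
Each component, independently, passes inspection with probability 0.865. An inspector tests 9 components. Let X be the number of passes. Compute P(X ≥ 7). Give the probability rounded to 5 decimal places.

0.88965

X ~ Binomial(9, 0.865); P(X ≥ 7) = Σ C(9,k) p^k (1−p)^(9−k) over k:
  k=7: C(9,7)·0.865^7·0.135^2 = 0.2377293
  k=8: C(9,8)·0.865^8·0.135^1 = 0.3808072
  k=9: C(9,9)·0.865^9·0.135^0 = 0.2711096
Total = 0.8896462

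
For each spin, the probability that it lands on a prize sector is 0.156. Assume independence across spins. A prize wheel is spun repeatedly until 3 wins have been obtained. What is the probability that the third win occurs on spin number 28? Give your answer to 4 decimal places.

Y = trial on which the third success occurs; negative binomial, r=3, p=0.156.
P(Y=28) = C(27,2) · p^3 · (1−p)^25
= 351 · 0.0037964 · 0.014407 = 0.019197

0.0192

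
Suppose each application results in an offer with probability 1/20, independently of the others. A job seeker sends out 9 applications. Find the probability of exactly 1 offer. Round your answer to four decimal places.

X ~ Binomial(n=9, p=0.05).
P(X=1) = C(9,1) · p^1 · (1−p)^8
= 9 · 0.05 · 0.66342 = 0.298539

0.2985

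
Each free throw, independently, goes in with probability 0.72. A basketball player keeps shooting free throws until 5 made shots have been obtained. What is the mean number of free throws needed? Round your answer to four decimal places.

Y = total free throws until the fifth success; negative binomial with r=5, p=0.72.
E[Y] = r / p = 5 / 0.72 = 6.944444

6.9444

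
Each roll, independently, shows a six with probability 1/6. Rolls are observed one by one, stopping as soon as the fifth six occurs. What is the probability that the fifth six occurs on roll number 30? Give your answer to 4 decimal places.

0.0320

Y = trial on which the fifth success occurs; negative binomial, r=5, p=0.166667.
P(Y=30) = C(29,4) · p^5 · (1−p)^25
= 23751 · 0.0001286 · 0.010483 = 0.032018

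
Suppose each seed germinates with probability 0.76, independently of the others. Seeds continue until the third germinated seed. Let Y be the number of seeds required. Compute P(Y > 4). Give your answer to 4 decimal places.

0.2450

Needing more than 4 seeds ⇔ fewer than 3 successes in the first 4. With X ~ Binomial(4, 0.76), P(Y > 4) = P(X ≤ 2).
  k=0: C(4,0)·0.76^0·0.24^4 = 0.003318
  k=1: C(4,1)·0.76^1·0.24^3 = 0.042025
  k=2: C(4,2)·0.76^2·0.24^2 = 0.199619
P(X ≤ 2) = 0.244961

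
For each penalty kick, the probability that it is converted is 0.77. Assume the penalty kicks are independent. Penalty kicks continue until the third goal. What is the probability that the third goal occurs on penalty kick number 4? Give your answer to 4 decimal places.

0.3150

Y = trial on which the third success occurs; negative binomial, r=3, p=0.77.
P(Y=4) = C(3,2) · p^3 · (1−p)^1
= 3 · 0.45653 · 0.23 = 0.315008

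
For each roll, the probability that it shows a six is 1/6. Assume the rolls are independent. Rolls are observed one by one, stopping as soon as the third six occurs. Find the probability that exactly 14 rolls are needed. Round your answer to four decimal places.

0.0486

Y = trial on which the third success occurs; negative binomial, r=3, p=0.166667.
P(Y=14) = C(13,2) · p^3 · (1−p)^11
= 78 · 0.0046296 · 0.13459 = 0.048601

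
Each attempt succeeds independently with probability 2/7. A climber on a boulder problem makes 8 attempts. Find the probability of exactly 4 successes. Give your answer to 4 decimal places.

X ~ Binomial(n=8, p=0.285714).
P(X=4) = C(8,4) · p^4 · (1−p)^4
= 70 · 0.0066639 · 0.26031 = 0.121427

0.1214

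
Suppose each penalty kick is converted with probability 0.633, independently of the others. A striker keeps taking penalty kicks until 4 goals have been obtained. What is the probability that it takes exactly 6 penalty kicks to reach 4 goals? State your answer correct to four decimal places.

Y = trial on which the fourth success occurs; negative binomial, r=4, p=0.633.
P(Y=6) = C(5,3) · p^4 · (1−p)^2
= 10 · 0.16055 · 0.13469 = 0.216245

0.2162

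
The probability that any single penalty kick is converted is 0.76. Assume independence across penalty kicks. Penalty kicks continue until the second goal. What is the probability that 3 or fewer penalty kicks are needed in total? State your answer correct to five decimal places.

Finishing within 3 penalty kicks ⇔ at least 2 successes in the first 3. With X ~ Binomial(3, 0.76), P(Y ≤ 3) = 1 − P(X ≤ 1).
  k=0: C(3,0)·0.76^0·0.24^3 = 0.0138240
  k=1: C(3,1)·0.76^1·0.24^2 = 0.1313280
1 − 0.1451520 = 0.8548480

0.85485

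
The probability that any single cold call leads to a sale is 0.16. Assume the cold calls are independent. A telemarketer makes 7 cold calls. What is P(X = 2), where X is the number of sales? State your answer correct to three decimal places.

X ~ Binomial(n=7, p=0.16).
P(X=2) = C(7,2) · p^2 · (1−p)^5
= 21 · 0.0256 · 0.41821 = 0.22483

0.225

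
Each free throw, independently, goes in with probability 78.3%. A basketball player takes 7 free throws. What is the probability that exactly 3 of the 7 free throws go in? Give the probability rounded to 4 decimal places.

X ~ Binomial(n=7, p=0.783).
P(X=3) = C(7,3) · p^3 · (1−p)^4
= 35 · 0.48005 · 0.0022174 = 0.037256

0.0373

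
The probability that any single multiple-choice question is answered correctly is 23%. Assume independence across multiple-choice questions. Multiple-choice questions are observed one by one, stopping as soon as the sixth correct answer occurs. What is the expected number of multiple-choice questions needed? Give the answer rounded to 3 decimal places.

26.087

Y = total multiple-choice questions until the sixth success; negative binomial with r=6, p=0.23.
E[Y] = r / p = 6 / 0.23 = 26.08696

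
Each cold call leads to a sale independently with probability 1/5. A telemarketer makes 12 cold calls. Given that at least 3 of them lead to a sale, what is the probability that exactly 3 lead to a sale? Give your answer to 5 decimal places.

0.53486

X ~ Binomial(12, 0.20). Want P(X=3 | X≥3) = P(X=3) / P(X≥3).
P(X=3) = C(12,3)·0.20^3·0.80^9 = 0.2362232
P(X≥3) = 1 − 0.0687195 − 0.2061584 − 0.2834678 = 0.4416543
Ratio = 0.2362232 / 0.4416543 = 0.5348600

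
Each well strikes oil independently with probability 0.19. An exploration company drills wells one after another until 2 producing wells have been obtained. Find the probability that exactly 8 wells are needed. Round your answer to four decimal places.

Y = trial on which the second success occurs; negative binomial, r=2, p=0.19.
P(Y=8) = C(7,1) · p^2 · (1−p)^6
= 7 · 0.0361 · 0.28243 = 0.071370

0.0714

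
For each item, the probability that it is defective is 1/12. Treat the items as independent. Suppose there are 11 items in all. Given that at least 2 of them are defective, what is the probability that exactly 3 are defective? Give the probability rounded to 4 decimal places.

0.2052

X ~ Binomial(11, 0.083333). Want P(X=3 | X≥2) = P(X=3) / P(X≥2).
P(X=3) = C(11,3)·0.083333^3·0.916667^8 = 0.047603
P(X≥2) = 1 − 0.383995 − 0.383995 = 0.232010
Ratio = 0.047603 / 0.232010 = 0.205176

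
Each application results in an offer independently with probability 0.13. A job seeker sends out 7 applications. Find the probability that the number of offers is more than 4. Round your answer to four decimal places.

0.0006

X ~ Binomial(7, 0.13); P(X ≥ 5) = Σ C(7,k) p^k (1−p)^(7−k) over k:
  k=5: C(7,5)·0.13^5·0.87^2 = 0.000590
  k=6: C(7,6)·0.13^6·0.87^1 = 0.000029
  k=7: C(7,7)·0.13^7·0.87^0 = 0.000001
Total = 0.000620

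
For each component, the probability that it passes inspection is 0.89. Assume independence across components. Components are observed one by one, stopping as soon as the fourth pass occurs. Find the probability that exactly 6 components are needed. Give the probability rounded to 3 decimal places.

0.076

Y = trial on which the fourth success occurs; negative binomial, r=4, p=0.89.
P(Y=6) = C(5,3) · p^4 · (1−p)^2
= 10 · 0.62742 · 0.0121 = 0.07592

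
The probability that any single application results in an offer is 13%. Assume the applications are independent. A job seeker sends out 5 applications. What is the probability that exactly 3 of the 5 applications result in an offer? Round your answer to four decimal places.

X ~ Binomial(n=5, p=0.13).
P(X=3) = C(5,3) · p^3 · (1−p)^2
= 10 · 0.002197 · 0.7569 = 0.016629

0.0166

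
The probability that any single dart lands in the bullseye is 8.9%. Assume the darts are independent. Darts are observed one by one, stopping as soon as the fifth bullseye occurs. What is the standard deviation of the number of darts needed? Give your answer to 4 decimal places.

Y = total darts until the fifth success; negative binomial with r=5, p=0.089.
SD(Y) = √[r(1−p)/p²] = √(575.053655) = 23.980276

23.9803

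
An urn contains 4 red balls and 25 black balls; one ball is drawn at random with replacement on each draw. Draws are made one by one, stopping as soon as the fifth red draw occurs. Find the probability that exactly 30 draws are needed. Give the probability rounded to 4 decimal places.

0.0290

Y = trial on which the fifth success occurs; negative binomial, r=5, p=0.137931.
P(Y=30) = C(29,4) · p^5 · (1−p)^25
= 23751 · 4.9924e-05 · 0.024465 = 0.029010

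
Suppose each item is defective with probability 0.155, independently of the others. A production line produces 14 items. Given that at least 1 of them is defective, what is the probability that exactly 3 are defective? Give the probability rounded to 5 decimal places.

0.23480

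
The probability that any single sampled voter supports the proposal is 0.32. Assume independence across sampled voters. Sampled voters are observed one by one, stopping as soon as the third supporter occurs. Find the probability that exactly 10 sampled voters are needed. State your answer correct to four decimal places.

Y = trial on which the third success occurs; negative binomial, r=3, p=0.32.
P(Y=10) = C(9,2) · p^3 · (1−p)^7
= 36 · 0.032768 · 0.06723 = 0.079308

0.0793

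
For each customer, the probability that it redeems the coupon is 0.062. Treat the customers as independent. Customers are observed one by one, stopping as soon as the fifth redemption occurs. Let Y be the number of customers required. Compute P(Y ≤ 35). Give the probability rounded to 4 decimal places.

0.0631

Finishing within 35 customers ⇔ at least 5 successes in the first 35. With X ~ Binomial(35, 0.062), P(Y ≤ 35) = 1 − P(X ≤ 4).
  k=0: C(35,0)·0.062^0·0.938^35 = 0.106439
  k=1: C(35,1)·0.062^1·0.938^34 = 0.246239
  k=2: C(35,2)·0.062^2·0.938^33 = 0.276690
  k=3: C(35,3)·0.062^3·0.938^32 = 0.201176
  k=4: C(35,4)·0.062^4·0.938^31 = 0.106379
1 − 0.936922 = 0.063078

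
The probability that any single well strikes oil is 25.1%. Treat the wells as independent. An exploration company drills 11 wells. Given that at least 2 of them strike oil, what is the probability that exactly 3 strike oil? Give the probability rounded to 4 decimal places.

X ~ Binomial(11, 0.251). Want P(X=3 | X≥2) = P(X=3) / P(X≥2).
P(X=3) = C(11,3)·0.251^3·0.749^8 = 0.258440
P(X≥2) = 1 − 0.041620 − 0.153421 = 0.804959
Ratio = 0.258440 / 0.804959 = 0.321060

0.3211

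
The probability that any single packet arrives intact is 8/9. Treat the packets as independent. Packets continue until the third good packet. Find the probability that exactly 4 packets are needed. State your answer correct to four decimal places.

0.2341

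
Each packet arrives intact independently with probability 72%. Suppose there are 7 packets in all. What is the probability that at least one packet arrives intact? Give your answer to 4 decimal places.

P(at least one) = 1 − P(none) = 1 − (1 − 0.72)^7
= 1 − 0.000135 = 0.999865

0.9999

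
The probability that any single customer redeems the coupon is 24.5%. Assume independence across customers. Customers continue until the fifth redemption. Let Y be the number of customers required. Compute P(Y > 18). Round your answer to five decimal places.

Needing more than 18 customers ⇔ fewer than 5 successes in the first 18. With X ~ Binomial(18, 0.245), P(Y > 18) = P(X ≤ 4).
  k=0: C(18,0)·0.245^0·0.755^18 = 0.0063540
  k=1: C(18,1)·0.245^1·0.755^17 = 0.0371139
  k=2: C(18,2)·0.245^2·0.755^16 = 0.1023705
  k=3: C(18,3)·0.245^3·0.755^15 = 0.1771710
  k=4: C(18,4)·0.245^4·0.755^14 = 0.2155972
P(X ≤ 4) = 0.5386066

0.53861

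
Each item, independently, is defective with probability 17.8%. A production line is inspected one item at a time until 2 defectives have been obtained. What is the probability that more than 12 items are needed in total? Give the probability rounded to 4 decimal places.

Needing more than 12 items ⇔ fewer than 2 successes in the first 12. With X ~ Binomial(12, 0.178), P(Y > 12) = P(X ≤ 1).
  k=0: C(12,0)·0.178^0·0.822^12 = 0.095162
  k=1: C(12,1)·0.178^1·0.822^11 = 0.247281
P(X ≤ 1) = 0.342443

0.3424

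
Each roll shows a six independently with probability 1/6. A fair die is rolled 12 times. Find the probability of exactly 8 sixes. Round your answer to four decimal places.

0.0001

X ~ Binomial(n=12, p=0.166667).
P(X=8) = C(12,8) · p^8 · (1−p)^4
= 495 · 5.9537e-07 · 0.48225 = 0.000142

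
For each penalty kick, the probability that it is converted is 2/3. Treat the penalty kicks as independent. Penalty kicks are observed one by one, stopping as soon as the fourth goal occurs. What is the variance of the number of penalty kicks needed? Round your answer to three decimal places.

3.000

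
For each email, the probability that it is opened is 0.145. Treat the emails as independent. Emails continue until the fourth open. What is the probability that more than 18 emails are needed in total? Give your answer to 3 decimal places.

0.741

Needing more than 18 emails ⇔ fewer than 4 successes in the first 18. With X ~ Binomial(18, 0.145), P(Y > 18) = P(X ≤ 3).
  k=0: C(18,0)·0.145^0·0.855^18 = 0.05962
  k=1: C(18,1)·0.145^1·0.855^17 = 0.18200
  k=2: C(18,2)·0.145^2·0.855^16 = 0.26235
  k=3: C(18,3)·0.145^3·0.855^15 = 0.23729
P(X ≤ 3) = 0.74126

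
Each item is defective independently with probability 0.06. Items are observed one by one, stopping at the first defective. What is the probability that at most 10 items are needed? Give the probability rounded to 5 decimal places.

Y = number of items to the first success; geometric, p = 0.06.
P(Y ≤ 10) = 1 − (1−p)^10 = 1 − 0.5386151 = 0.4613849

0.46138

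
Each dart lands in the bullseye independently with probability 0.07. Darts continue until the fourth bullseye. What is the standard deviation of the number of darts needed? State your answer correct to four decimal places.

Y = total darts until the fourth success; negative binomial with r=4, p=0.07.
SD(Y) = √[r(1−p)/p²] = √(759.183673) = 27.553288

27.5533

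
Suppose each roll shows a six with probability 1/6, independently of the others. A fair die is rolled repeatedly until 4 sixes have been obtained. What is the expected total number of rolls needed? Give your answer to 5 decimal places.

Y = total rolls until the fourth success; negative binomial with r=4, p=0.166667.
E[Y] = r / p = 4 / 0.166667 = 24.0000000

24.00000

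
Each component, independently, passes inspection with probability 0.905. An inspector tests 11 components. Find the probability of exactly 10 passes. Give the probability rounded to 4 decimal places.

0.3851

X ~ Binomial(n=11, p=0.905).
P(X=10) = C(11,10) · p^10 · (1−p)^1
= 11 · 0.36854 · 0.095 = 0.385125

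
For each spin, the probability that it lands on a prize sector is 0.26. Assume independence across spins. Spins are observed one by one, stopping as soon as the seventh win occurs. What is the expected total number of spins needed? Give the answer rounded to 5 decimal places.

Y = total spins until the seventh success; negative binomial with r=7, p=0.26.
E[Y] = r / p = 7 / 0.26 = 26.9230769

26.92308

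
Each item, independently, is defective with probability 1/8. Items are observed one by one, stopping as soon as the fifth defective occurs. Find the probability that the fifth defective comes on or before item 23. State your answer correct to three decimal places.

Finishing within 23 items ⇔ at least 5 successes in the first 23. With X ~ Binomial(23, 0.125), P(Y ≤ 23) = 1 − P(X ≤ 4).
  k=0: C(23,0)·0.125^0·0.875^23 = 0.04636
  k=1: C(23,1)·0.125^1·0.875^22 = 0.15234
  k=2: C(23,2)·0.125^2·0.875^21 = 0.23939
  k=3: C(23,3)·0.125^3·0.875^20 = 0.23939
  k=4: C(23,4)·0.125^4·0.875^19 = 0.17099
1 − 0.84848 = 0.15152

0.152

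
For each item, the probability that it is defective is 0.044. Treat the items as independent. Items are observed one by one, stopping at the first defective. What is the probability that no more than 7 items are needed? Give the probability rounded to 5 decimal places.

Y = number of items to the first success; geometric, p = 0.044.
P(Y ≤ 7) = 1 − (1−p)^7 = 1 − 0.7298023 = 0.2701977

0.27020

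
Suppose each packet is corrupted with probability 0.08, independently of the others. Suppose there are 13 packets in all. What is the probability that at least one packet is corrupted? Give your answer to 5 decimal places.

0.66175

P(at least one) = 1 − P(none) = 1 − (1 − 0.08)^13
= 1 − 0.3382531 = 0.6617469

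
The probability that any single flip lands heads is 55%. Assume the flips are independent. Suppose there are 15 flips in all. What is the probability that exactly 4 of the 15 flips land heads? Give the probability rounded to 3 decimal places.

0.019

X ~ Binomial(n=15, p=0.55).
P(X=4) = C(15,4) · p^4 · (1−p)^11
= 1365 · 0.091506 · 0.00015323 = 0.01914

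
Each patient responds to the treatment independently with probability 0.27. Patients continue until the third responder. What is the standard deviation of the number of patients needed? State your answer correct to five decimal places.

5.48098

Y = total patients until the third success; negative binomial with r=3, p=0.27.
SD(Y) = √[r(1−p)/p²] = √(30.0411523) = 5.4809810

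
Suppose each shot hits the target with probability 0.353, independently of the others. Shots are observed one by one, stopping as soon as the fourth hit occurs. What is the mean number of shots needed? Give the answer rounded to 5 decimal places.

Y = total shots until the fourth success; negative binomial with r=4, p=0.353.
E[Y] = r / p = 4 / 0.353 = 11.3314448

11.33144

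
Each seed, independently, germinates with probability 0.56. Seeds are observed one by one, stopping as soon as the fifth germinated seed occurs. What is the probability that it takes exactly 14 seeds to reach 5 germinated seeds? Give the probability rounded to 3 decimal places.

Y = trial on which the fifth success occurs; negative binomial, r=5, p=0.56.
P(Y=14) = C(13,4) · p^5 · (1−p)^9
= 715 · 0.055073 · 0.00061812 = 0.02434

0.024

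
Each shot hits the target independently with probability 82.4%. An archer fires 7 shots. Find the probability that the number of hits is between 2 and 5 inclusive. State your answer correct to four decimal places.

0.3563

X ~ Binomial(7, 0.824); P(2 ≤ X ≤ 5) = Σ C(7,k) p^k (1−p)^(7−k) over k:
  k=2: C(7,2)·0.824^2·0.176^5 = 0.002408
  k=3: C(7,3)·0.824^3·0.176^4 = 0.018789
  k=4: C(7,4)·0.824^4·0.176^3 = 0.087966
  k=5: C(7,5)·0.824^5·0.176^2 = 0.247105
Total = 0.356267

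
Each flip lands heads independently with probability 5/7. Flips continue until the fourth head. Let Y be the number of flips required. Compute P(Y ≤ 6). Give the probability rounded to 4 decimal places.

0.7703

Finishing within 6 flips ⇔ at least 4 successes in the first 6. With X ~ Binomial(6, 0.714286), P(Y ≤ 6) = 1 − P(X ≤ 3).
  k=0: C(6,0)·0.714286^0·0.285714^6 = 0.000544
  k=1: C(6,1)·0.714286^1·0.285714^5 = 0.008160
  k=2: C(6,2)·0.714286^2·0.285714^4 = 0.050999
  k=3: C(6,3)·0.714286^3·0.285714^3 = 0.169997
1 − 0.229700 = 0.770300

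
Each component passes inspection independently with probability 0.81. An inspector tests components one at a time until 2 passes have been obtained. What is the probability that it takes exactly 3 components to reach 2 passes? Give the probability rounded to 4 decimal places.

Y = trial on which the second success occurs; negative binomial, r=2, p=0.81.
P(Y=3) = C(2,1) · p^2 · (1−p)^1
= 2 · 0.6561 · 0.19 = 0.249318

0.2493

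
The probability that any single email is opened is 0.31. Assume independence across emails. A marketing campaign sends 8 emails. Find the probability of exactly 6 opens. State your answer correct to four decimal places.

X ~ Binomial(n=8, p=0.31).
P(X=6) = C(8,6) · p^6 · (1−p)^2
= 28 · 0.0008875 · 0.4761 = 0.011831

0.0118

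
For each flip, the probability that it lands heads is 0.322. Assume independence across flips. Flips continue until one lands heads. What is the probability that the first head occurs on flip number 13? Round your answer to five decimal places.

0.00304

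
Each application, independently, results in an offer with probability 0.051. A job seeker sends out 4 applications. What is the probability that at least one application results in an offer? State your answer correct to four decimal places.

P(at least one) = 1 − P(none) = 1 − (1 − 0.051)^4
= 1 − 0.811082 = 0.188918

0.1889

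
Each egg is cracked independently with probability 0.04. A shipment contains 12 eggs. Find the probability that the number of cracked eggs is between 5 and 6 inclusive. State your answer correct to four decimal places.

0.0001

X ~ Binomial(12, 0.04); P(5 ≤ X ≤ 6) = Σ C(12,k) p^k (1−p)^(12−k) over k:
  k=5: C(12,5)·0.04^5·0.96^7 = 0.000061
  k=6: C(12,6)·0.04^6·0.96^6 = 0.000003
Total = 0.000064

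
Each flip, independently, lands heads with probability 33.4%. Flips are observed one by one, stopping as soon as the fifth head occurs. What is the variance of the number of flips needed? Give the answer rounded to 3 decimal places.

Y = total flips until the fifth success; negative binomial with r=5, p=0.334.
Var(Y) = r(1−p)/p² = 5·0.666 / 0.334² = 29.85048

29.850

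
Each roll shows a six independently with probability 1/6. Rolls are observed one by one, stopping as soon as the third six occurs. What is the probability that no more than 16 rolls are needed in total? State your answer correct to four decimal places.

Finishing within 16 rolls ⇔ at least 3 successes in the first 16. With X ~ Binomial(16, 0.166667), P(Y ≤ 16) = 1 − P(X ≤ 2).
  k=0: C(16,0)·0.166667^0·0.833333^16 = 0.054088
  k=1: C(16,1)·0.166667^1·0.833333^15 = 0.173081
  k=2: C(16,2)·0.166667^2·0.833333^14 = 0.259622
1 − 0.486791 = 0.513209

0.5132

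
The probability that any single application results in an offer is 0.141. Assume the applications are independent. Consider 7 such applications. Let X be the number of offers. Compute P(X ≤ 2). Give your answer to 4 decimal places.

X ~ Binomial(7, 0.141); P(X ≤ 2) = Σ C(7,k) p^k (1−p)^(7−k) over k:
  k=0: C(7,0)·0.141^0·0.859^7 = 0.345106
  k=1: C(7,1)·0.141^1·0.859^6 = 0.396530
  k=2: C(7,2)·0.141^2·0.859^5 = 0.195265
Total = 0.936900

0.9369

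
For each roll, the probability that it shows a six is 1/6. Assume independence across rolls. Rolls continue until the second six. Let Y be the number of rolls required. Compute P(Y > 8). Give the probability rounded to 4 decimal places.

Needing more than 8 rolls ⇔ fewer than 2 successes in the first 8. With X ~ Binomial(8, 0.166667), P(Y > 8) = P(X ≤ 1).
  k=0: C(8,0)·0.166667^0·0.833333^8 = 0.232568
  k=1: C(8,1)·0.166667^1·0.833333^7 = 0.372109
P(X ≤ 1) = 0.604677

0.6047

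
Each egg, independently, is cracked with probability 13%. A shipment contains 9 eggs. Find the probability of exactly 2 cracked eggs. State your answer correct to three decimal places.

X ~ Binomial(n=9, p=0.13).
P(X=2) = C(9,2) · p^2 · (1−p)^7
= 36 · 0.0169 · 0.37725 = 0.22952

0.230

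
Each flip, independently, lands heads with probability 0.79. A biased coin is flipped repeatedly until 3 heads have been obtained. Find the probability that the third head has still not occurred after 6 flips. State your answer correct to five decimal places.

0.02023

Needing more than 6 flips ⇔ fewer than 3 successes in the first 6. With X ~ Binomial(6, 0.79), P(Y > 6) = P(X ≤ 2).
  k=0: C(6,0)·0.79^0·0.21^6 = 0.0000858
  k=1: C(6,1)·0.79^1·0.21^5 = 0.0019359
  k=2: C(6,2)·0.79^2·0.21^4 = 0.0182063
P(X ≤ 2) = 0.0202280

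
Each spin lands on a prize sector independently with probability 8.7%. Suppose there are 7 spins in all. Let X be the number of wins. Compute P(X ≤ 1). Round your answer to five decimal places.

0.88153

X ~ Binomial(7, 0.087); P(X ≤ 1) = Σ C(7,k) p^k (1−p)^(7−k) over k:
  k=0: C(7,0)·0.087^0·0.913^7 = 0.5288049
  k=1: C(7,1)·0.087^1·0.913^6 = 0.3527296
Total = 0.8815345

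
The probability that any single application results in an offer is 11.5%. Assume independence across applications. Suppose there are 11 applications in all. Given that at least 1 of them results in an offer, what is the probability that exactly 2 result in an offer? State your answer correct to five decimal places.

X ~ Binomial(11, 0.115). Want P(X=2 | X≥1) = P(X=2) / P(X≥1).
P(X=2) = C(11,2)·0.115^2·0.885^9 = 0.2422411
P(X≥1) = 1 − 0.2608411 = 0.7391589
Ratio = 0.2422411 / 0.7391589 = 0.3277253

0.32773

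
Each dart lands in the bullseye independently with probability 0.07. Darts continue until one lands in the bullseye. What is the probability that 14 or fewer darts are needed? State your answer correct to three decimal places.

Y = number of darts to the first success; geometric, p = 0.07.
P(Y ≤ 14) = 1 − (1−p)^14 = 1 − 0.36204 = 0.63796

0.638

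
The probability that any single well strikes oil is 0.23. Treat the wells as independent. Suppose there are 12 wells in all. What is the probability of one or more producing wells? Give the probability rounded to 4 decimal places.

0.9566

P(at least one) = 1 − P(none) = 1 − (1 − 0.23)^12
= 1 − 0.043440 = 0.956560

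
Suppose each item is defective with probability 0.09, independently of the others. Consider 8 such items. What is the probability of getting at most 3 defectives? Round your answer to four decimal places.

0.9966

X ~ Binomial(8, 0.09); P(X ≤ 3) = Σ C(8,k) p^k (1−p)^(8−k) over k:
  k=0: C(8,0)·0.09^0·0.91^8 = 0.470253
  k=1: C(8,1)·0.09^1·0.91^7 = 0.372068
  k=2: C(8,2)·0.09^2·0.91^6 = 0.128793
  k=3: C(8,3)·0.09^3·0.91^5 = 0.025475
Total = 0.996589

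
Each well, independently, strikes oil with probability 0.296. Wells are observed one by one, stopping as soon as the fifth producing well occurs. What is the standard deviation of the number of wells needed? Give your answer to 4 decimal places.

Y = total wells until the fifth success; negative binomial with r=5, p=0.296.
SD(Y) = √[r(1−p)/p²] = √(40.175310) = 6.338400

6.3384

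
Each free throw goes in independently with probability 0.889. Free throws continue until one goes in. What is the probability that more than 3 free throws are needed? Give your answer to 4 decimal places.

Y = number of free throws to the first success; geometric, p = 0.889.
P(Y > 3) = P(first 3 all fail) = (1−p)^3 = 0.001368

0.0014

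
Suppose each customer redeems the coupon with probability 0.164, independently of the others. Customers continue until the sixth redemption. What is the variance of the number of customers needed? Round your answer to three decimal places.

Y = total customers until the sixth success; negative binomial with r=6, p=0.164.
Var(Y) = r(1−p)/p² = 6·0.836 / 0.164² = 186.49613

186.496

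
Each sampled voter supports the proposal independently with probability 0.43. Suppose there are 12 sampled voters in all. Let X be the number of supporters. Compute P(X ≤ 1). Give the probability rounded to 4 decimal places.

0.0118

X ~ Binomial(12, 0.43); P(X ≤ 1) = Σ C(12,k) p^k (1−p)^(12−k) over k:
  k=0: C(12,0)·0.43^0·0.57^12 = 0.001176
  k=1: C(12,1)·0.43^1·0.57^11 = 0.010648
Total = 0.011824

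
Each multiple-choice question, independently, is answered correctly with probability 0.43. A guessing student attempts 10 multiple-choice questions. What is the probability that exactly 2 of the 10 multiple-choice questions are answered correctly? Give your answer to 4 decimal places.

0.0927

X ~ Binomial(n=10, p=0.43).
P(X=2) = C(10,2) · p^2 · (1−p)^8
= 45 · 0.1849 · 0.011143 = 0.092715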